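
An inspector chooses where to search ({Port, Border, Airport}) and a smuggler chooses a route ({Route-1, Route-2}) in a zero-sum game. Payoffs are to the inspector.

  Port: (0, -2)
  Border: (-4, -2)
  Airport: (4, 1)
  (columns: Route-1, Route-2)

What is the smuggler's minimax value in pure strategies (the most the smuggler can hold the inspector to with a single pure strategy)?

Column maxima: Route-1 → 4, Route-2 → 1.
The smallest of these is 1.

1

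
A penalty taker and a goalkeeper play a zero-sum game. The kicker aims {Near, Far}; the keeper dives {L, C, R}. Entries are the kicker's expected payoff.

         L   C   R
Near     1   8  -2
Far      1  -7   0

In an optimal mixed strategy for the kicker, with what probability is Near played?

7/17

Row minima: Near → -2, Far → -7; maximin = -2.
Column maxima: L → 1, C → 8, R → 0; minimax = 0.
-2 ≠ 0, so there is no saddle point; optimal play is mixed.
L is strictly dominated by R (it gives the kicker strictly more in every row), so the keeper never plays it.
On the remaining 2×2 (Near, Far vs C, R):
Let the kicker play Near with probability p. Expected payoff against C: 8p + (-7)(1−p) = 15p − 7; against R: (-2)p + 0(1−p) = −2p.
Setting these equal: 15p − 7 = −2p ⇒ 17p = 7 ⇒ p = 7/17, and the value is (15)·(7/17) − 7 = -14/17.
For the keeper: with q = P(C), equating Near's and Far's payoffs gives 10q − 2 = −7q ⇒ q = 2/17.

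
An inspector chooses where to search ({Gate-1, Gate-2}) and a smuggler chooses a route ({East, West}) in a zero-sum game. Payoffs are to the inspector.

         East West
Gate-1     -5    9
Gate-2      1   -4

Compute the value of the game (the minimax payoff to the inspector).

-11/19

Row minima: Gate-1 → -5, Gate-2 → -4; maximin = -4.
Column maxima: East → 1, West → 9; minimax = 1.
-4 ≠ 1, so there is no saddle point; optimal play is mixed.
Let the inspector play Gate-1 with probability p. Expected payoff against East: (-5)p + 1(1−p) = −6p + 1; against West: 9p + (-4)(1−p) = 13p − 4.
Setting these equal: −6p + 1 = 13p − 4 ⇒ −19p = -5 ⇒ p = 5/19, and the value is (-6)·(5/19) + 1 = -11/19.
For the smuggler: with q = P(East), equating Gate-1's and Gate-2's payoffs gives −14q + 9 = 5q − 4 ⇒ q = 13/19.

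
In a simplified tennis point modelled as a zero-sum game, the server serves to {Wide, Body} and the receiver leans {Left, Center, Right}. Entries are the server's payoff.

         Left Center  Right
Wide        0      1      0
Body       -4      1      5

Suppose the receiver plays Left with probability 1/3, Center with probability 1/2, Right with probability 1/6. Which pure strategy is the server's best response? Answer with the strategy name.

Wide

Expected payoff of Wide: (1/3)·0 + (1/2)·1 + (1/6)·0 = 1/2.
Expected payoff of Body: (1/3)·(-4) + (1/2)·1 + (1/6)·5 = 0.
The largest is 1/2, so the server's best response is Wide.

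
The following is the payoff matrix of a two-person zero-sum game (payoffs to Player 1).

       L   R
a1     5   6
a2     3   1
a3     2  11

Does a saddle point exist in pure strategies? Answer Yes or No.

Yes

Row minima: a1 → 5, a2 → 1, a3 → 2; maximin = 5.
Column maxima: L → 5, R → 11; minimax = 5.
maximin = minimax = 5, so a saddle point exists.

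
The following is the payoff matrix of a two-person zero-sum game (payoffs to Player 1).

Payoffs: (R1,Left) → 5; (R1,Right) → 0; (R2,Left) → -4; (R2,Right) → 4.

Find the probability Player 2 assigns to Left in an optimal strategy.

Row minima: R1 → 0, R2 → -4; maximin = 0.
Column maxima: Left → 5, Right → 4; minimax = 4.
0 ≠ 4, so there is no saddle point; optimal play is mixed.
Let Player 1 play R1 with probability p. Expected payoff against Left: 5p + (-4)(1−p) = 9p − 4; against Right: 0p + 4(1−p) = −4p + 4.
Setting these equal: 9p − 4 = −4p + 4 ⇒ 13p = 8 ⇒ p = 8/13, and the value is (9)·(8/13) − 4 = 20/13.
For Player 2: with q = P(Left), equating R1's and R2's payoffs gives 5q = −8q + 4 ⇒ q = 4/13.

4/13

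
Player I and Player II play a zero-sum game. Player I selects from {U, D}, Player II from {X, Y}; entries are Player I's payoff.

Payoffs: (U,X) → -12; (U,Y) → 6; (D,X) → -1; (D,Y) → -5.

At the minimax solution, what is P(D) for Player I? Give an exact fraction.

Row minima: U → -12, D → -5; maximin = -5.
Column maxima: X → -1, Y → 6; minimax = -1.
-5 ≠ -1, so there is no saddle point; optimal play is mixed.
Let Player I play U with probability p. Expected payoff against X: (-12)p + (-1)(1−p) = −11p − 1; against Y: 6p + (-5)(1−p) = 11p − 5.
Setting these equal: −11p − 1 = 11p − 5 ⇒ −22p = -4 ⇒ p = 2/11, and the value is (-11)·(2/11) − 1 = -3.
For Player II: with q = P(X), equating U's and D's payoffs gives −18q + 6 = 4q − 5 ⇒ q = 1/2.

9/11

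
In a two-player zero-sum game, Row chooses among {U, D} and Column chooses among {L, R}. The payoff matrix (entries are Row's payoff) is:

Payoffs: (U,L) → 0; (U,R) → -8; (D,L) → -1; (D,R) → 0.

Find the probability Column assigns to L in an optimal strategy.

8/9

Row minima: U → -8, D → -1; maximin = -1.
Column maxima: L → 0, R → 0; minimax = 0.
-1 ≠ 0, so there is no saddle point; optimal play is mixed.
Let Row play U with probability p. Expected payoff against L: 0p + (-1)(1−p) = p − 1; against R: (-8)p + 0(1−p) = −8p.
Setting these equal: p − 1 = −8p ⇒ 9p = 1 ⇒ p = 1/9, and the value is (1)·(1/9) − 1 = -8/9.
For Column: with q = P(L), equating U's and D's payoffs gives 8q − 8 = −q ⇒ q = 8/9.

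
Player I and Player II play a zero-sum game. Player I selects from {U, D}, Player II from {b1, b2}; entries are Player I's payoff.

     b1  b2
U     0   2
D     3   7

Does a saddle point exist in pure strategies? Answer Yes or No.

Yes

Row minima: U → 0, D → 3; maximin = 3.
Column maxima: b1 → 3, b2 → 7; minimax = 3.
maximin = minimax = 3, so a saddle point exists.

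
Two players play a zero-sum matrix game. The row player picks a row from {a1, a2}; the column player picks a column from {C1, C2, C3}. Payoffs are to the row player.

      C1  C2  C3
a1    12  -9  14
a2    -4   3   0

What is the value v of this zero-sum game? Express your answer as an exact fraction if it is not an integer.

Row minima: a1 → -9, a2 → -4; maximin = -4.
Column maxima: C1 → 12, C2 → 3, C3 → 14; minimax = 3.
-4 ≠ 3, so there is no saddle point; optimal play is mixed.
C3 is strictly dominated by C1 (it gives the row player strictly more in every row), so the column player never plays it.
On the remaining 2×2 (a1, a2 vs C1, C2):
Let the row player play a1 with probability p. Expected payoff against C1: 12p + (-4)(1−p) = 16p − 4; against C2: (-9)p + 3(1−p) = −12p + 3.
Setting these equal: 16p − 4 = −12p + 3 ⇒ 28p = 7 ⇒ p = 1/4, and the value is (16)·(1/4) − 4 = 0.
For the column player: with q = P(C1), equating a1's and a2's payoffs gives 21q − 9 = −7q + 3 ⇒ q = 3/7.

0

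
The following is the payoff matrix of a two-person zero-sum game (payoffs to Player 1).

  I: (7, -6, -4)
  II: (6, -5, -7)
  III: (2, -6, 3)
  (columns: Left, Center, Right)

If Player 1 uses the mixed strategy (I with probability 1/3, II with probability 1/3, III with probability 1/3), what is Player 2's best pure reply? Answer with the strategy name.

Center

If Player 2 plays Left, Player 1's expected payoff is (1/3)·7 + (1/3)·6 + (1/3)·2 = 5.
If Player 2 plays Center, Player 1's expected payoff is (1/3)·(-6) + (1/3)·(-5) + (1/3)·(-6) = -17/3.
If Player 2 plays Right, Player 1's expected payoff is (1/3)·(-4) + (1/3)·(-7) + (1/3)·3 = -8/3.
Player 2 minimizes Player 1's payoff; the smallest is -17/3, so the best response is Center.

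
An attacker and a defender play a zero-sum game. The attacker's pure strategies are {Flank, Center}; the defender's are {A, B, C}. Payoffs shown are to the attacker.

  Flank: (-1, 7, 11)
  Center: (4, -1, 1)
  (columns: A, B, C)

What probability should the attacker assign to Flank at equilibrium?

5/13

Row minima: Flank → -1, Center → -1; maximin = -1.
Column maxima: A → 4, B → 7, C → 11; minimax = 4.
-1 ≠ 4, so there is no saddle point; optimal play is mixed.
C is strictly dominated by B (it gives the attacker strictly more in every row), so the defender never plays it.
On the remaining 2×2 (Flank, Center vs A, B):
Let the attacker play Flank with probability p. Expected payoff against A: (-1)p + 4(1−p) = −5p + 4; against B: 7p + (-1)(1−p) = 8p − 1.
Setting these equal: −5p + 4 = 8p − 1 ⇒ −13p = -5 ⇒ p = 5/13, and the value is (-5)·(5/13) + 4 = 27/13.
For the defender: with q = P(A), equating Flank's and Center's payoffs gives −8q + 7 = 5q − 1 ⇒ q = 8/13.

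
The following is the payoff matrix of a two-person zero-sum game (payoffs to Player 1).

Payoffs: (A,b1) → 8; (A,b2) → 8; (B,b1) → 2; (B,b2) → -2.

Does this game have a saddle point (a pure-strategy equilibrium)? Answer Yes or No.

Row minima: A → 8, B → -2; maximin = 8.
Column maxima: b1 → 8, b2 → 8; minimax = 8.
maximin = minimax = 8, so a saddle point exists.

Yes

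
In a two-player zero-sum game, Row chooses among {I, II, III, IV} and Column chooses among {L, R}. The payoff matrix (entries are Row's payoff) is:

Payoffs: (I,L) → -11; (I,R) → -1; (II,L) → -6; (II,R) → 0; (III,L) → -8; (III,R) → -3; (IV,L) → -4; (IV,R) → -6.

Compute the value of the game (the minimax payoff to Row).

Row minima: I → -11, II → -6, III → -8, IV → -6; maximin = -6.
Column maxima: L → -4, R → 0; minimax = -4.
-6 ≠ -4, so there is no saddle point; optimal play is mixed.
I is strictly dominated by II, so Row never plays it.
III is strictly dominated by II, so Row never plays it.
On the remaining 2×2 (II, IV vs L, R):
Let Row play II with probability p. Expected payoff against L: (-6)p + (-4)(1−p) = −2p − 4; against R: 0p + (-6)(1−p) = 6p − 6.
Setting these equal: −2p − 4 = 6p − 6 ⇒ −8p = -2 ⇒ p = 1/4, and the value is (-2)·(1/4) − 4 = -9/2.
For Column: with q = P(L), equating II's and IV's payoffs gives −6q = 2q − 6 ⇒ q = 3/4.

-9/2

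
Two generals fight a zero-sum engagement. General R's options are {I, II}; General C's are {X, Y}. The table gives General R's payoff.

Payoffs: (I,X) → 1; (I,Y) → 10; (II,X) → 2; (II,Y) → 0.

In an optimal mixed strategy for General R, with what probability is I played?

Row minima: I → 1, II → 0; maximin = 1.
Column maxima: X → 2, Y → 10; minimax = 2.
1 ≠ 2, so there is no saddle point; optimal play is mixed.
Let General R play I with probability p. Expected payoff against X: 1p + 2(1−p) = −p + 2; against Y: 10p + 0(1−p) = 10p.
Setting these equal: −p + 2 = 10p ⇒ −11p = -2 ⇒ p = 2/11, and the value is (-1)·(2/11) + 2 = 20/11.
For General C: with q = P(X), equating I's and II's payoffs gives −9q + 10 = 2q ⇒ q = 10/11.

2/11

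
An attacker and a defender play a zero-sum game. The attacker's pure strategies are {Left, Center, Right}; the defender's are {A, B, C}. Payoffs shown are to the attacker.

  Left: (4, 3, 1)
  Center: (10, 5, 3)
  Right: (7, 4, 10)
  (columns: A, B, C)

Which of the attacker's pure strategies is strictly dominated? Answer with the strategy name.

Left

Center gives a strictly higher payoff than Left against every column: 10 > 4, 5 > 3, 3 > 1.
So Left is strictly dominated and the attacker never plays it.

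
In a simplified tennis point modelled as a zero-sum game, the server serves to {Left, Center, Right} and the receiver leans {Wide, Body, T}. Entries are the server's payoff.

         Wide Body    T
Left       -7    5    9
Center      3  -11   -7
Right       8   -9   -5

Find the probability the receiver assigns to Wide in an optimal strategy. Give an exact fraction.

Row minima: Left → -7, Center → -11, Right → -9; maximin = -7.
Column maxima: Wide → 8, Body → 5, T → 9; minimax = 5.
-7 ≠ 5, so there is no saddle point; optimal play is mixed.
Center is strictly dominated by Right, so the server never plays it.
T is strictly dominated by Body (it gives the server strictly more in every row), so the receiver never plays it.
On the remaining 2×2 (Left, Right vs Wide, Body):
Let the server play Left with probability p. Expected payoff against Wide: (-7)p + 8(1−p) = −15p + 8; against Body: 5p + (-9)(1−p) = 14p − 9.
Setting these equal: −15p + 8 = 14p − 9 ⇒ −29p = -17 ⇒ p = 17/29, and the value is (-15)·(17/29) + 8 = -23/29.
For the receiver: with q = P(Wide), equating Left's and Right's payoffs gives −12q + 5 = 17q − 9 ⇒ q = 14/29.

14/29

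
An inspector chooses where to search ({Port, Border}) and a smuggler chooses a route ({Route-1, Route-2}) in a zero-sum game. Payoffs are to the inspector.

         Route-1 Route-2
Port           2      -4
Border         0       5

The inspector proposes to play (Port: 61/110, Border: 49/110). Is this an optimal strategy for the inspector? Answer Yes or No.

No

Against Route-1 this mix gives (61/110)·2 + (49/110)·0 = 61/55.
Against Route-2 this mix gives (61/110)·(-4) + (49/110)·5 = 1/110.
The smuggler will play Route-2, holding the inspector to 1/110. Shifting weight toward the row that does better against Route-2 would raise this floor (the equalizing mix achieves 10/11 against both Route-2 and Route-1), so the proposed strategy is not optimal.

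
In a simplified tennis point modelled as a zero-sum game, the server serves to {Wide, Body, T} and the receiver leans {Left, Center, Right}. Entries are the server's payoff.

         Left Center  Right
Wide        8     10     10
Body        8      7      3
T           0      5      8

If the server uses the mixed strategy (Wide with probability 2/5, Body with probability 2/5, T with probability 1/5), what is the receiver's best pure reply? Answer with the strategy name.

Left

If the receiver plays Left, the server's expected payoff is (2/5)·8 + (2/5)·8 + (1/5)·0 = 32/5.
If the receiver plays Center, the server's expected payoff is (2/5)·10 + (2/5)·7 + (1/5)·5 = 39/5.
If the receiver plays Right, the server's expected payoff is (2/5)·10 + (2/5)·3 + (1/5)·8 = 34/5.
The receiver minimizes the server's payoff; the smallest is 32/5, so the best response is Left.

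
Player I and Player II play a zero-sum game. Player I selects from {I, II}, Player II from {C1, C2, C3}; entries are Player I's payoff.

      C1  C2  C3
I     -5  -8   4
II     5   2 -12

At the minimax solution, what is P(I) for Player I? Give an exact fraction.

7/13

Row minima: I → -8, II → -12; maximin = -8.
Column maxima: C1 → 5, C2 → 2, C3 → 4; minimax = 2.
-8 ≠ 2, so there is no saddle point; optimal play is mixed.
C1 is strictly dominated by C2 (it gives Player I strictly more in every row), so Player II never plays it.
On the remaining 2×2 (I, II vs C2, C3):
Let Player I play I with probability p. Expected payoff against C2: (-8)p + 2(1−p) = −10p + 2; against C3: 4p + (-12)(1−p) = 16p − 12.
Setting these equal: −10p + 2 = 16p − 12 ⇒ −26p = -14 ⇒ p = 7/13, and the value is (-10)·(7/13) + 2 = -44/13.
For Player II: with q = P(C2), equating I's and II's payoffs gives −12q + 4 = 14q − 12 ⇒ q = 8/13.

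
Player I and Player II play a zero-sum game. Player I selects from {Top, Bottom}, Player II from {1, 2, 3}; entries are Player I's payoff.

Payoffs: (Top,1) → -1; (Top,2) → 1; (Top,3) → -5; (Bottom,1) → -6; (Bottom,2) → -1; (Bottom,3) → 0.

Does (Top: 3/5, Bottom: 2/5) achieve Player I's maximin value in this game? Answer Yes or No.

Against 1 this mix gives (3/5)·(-1) + (2/5)·(-6) = -3.
Against 2 this mix gives (3/5)·1 + (2/5)·(-1) = 1/5.
Against 3 this mix gives (3/5)·(-5) + (2/5)·0 = -3.
All of Player II's active replies (1, 3) yield -3, and no column does worse for Player I. The mix makes Player II indifferent and guarantees -3, so it is optimal.

Yes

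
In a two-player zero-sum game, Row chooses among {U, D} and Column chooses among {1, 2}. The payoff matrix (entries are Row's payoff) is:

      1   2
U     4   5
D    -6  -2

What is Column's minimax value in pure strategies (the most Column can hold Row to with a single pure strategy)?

4

Column maxima: 1 → 4, 2 → 5.
The smallest of these is 4.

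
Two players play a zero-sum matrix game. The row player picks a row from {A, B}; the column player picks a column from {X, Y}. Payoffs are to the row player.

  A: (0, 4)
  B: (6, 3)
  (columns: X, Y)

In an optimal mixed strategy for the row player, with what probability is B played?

4/7

Row minima: A → 0, B → 3; maximin = 3.
Column maxima: X → 6, Y → 4; minimax = 4.
3 ≠ 4, so there is no saddle point; optimal play is mixed.
Let the row player play A with probability p. Expected payoff against X: 0p + 6(1−p) = −6p + 6; against Y: 4p + 3(1−p) = p + 3.
Setting these equal: −6p + 6 = p + 3 ⇒ −7p = -3 ⇒ p = 3/7, and the value is (-6)·(3/7) + 6 = 24/7.
For the column player: with q = P(X), equating A's and B's payoffs gives −4q + 4 = 3q + 3 ⇒ q = 1/7.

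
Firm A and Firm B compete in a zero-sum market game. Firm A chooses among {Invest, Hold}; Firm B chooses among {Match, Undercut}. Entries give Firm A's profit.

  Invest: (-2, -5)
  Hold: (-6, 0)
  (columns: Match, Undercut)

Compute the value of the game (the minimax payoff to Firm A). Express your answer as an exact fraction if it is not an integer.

-10/3

Row minima: Invest → -5, Hold → -6; maximin = -5.
Column maxima: Match → -2, Undercut → 0; minimax = -2.
-5 ≠ -2, so there is no saddle point; optimal play is mixed.
Let Firm A play Invest with probability p. Expected payoff against Match: (-2)p + (-6)(1−p) = 4p − 6; against Undercut: (-5)p + 0(1−p) = −5p.
Setting these equal: 4p − 6 = −5p ⇒ 9p = 6 ⇒ p = 2/3, and the value is (4)·(2/3) − 6 = -10/3.
For Firm B: with q = P(Match), equating Invest's and Hold's payoffs gives 3q − 5 = −6q ⇒ q = 5/9.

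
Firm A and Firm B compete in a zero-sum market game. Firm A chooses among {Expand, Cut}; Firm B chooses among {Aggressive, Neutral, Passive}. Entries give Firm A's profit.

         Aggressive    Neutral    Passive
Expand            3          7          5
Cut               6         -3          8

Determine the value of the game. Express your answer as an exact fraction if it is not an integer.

Row minima: Expand → 3, Cut → -3; maximin = 3.
Column maxima: Aggressive → 6, Neutral → 7, Passive → 8; minimax = 6.
3 ≠ 6, so there is no saddle point; optimal play is mixed.
Passive is strictly dominated by Aggressive (it gives Firm A strictly more in every row), so Firm B never plays it.
On the remaining 2×2 (Expand, Cut vs Aggressive, Neutral):
Let Firm A play Expand with probability p. Expected payoff against Aggressive: 3p + 6(1−p) = −3p + 6; against Neutral: 7p + (-3)(1−p) = 10p − 3.
Setting these equal: −3p + 6 = 10p − 3 ⇒ −13p = -9 ⇒ p = 9/13, and the value is (-3)·(9/13) + 6 = 51/13.
For Firm B: with q = P(Aggressive), equating Expand's and Cut's payoffs gives −4q + 7 = 9q − 3 ⇒ q = 10/13.

51/13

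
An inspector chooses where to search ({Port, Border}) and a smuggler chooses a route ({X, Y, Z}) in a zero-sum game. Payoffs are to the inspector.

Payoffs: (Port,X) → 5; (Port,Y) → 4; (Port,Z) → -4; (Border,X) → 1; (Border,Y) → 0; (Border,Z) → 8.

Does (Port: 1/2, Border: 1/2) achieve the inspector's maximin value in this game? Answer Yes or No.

Against X this mix gives (1/2)·5 + (1/2)·1 = 3.
Against Y this mix gives (1/2)·4 + (1/2)·0 = 2.
Against Z this mix gives (1/2)·(-4) + (1/2)·8 = 2.
All of the smuggler's active replies (Y, Z) yield 2, and no column does worse for the inspector. The mix makes the smuggler indifferent and guarantees 2, so it is optimal.

Yes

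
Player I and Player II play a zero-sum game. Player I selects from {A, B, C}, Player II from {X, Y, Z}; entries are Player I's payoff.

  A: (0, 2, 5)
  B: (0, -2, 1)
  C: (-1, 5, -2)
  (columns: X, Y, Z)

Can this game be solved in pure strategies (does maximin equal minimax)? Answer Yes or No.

Yes

Row minima: A → 0, B → -2, C → -2; maximin = 0.
Column maxima: X → 0, Y → 5, Z → 5; minimax = 0.
maximin = minimax = 0, so a saddle point exists.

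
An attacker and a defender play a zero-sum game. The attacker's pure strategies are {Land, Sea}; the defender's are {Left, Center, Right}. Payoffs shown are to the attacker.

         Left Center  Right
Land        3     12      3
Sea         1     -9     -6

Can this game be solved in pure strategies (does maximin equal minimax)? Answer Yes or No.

Yes

Row minima: Land → 3, Sea → -9; maximin = 3.
Column maxima: Left → 3, Center → 12, Right → 3; minimax = 3.
maximin = minimax = 3, so a saddle point exists.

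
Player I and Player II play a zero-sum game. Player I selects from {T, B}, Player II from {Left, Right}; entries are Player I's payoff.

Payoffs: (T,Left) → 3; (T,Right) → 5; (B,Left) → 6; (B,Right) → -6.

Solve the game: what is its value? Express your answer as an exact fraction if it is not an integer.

24/7

Row minima: T → 3, B → -6; maximin = 3.
Column maxima: Left → 6, Right → 5; minimax = 5.
3 ≠ 5, so there is no saddle point; optimal play is mixed.
Let Player I play T with probability p. Expected payoff against Left: 3p + 6(1−p) = −3p + 6; against Right: 5p + (-6)(1−p) = 11p − 6.
Setting these equal: −3p + 6 = 11p − 6 ⇒ −14p = -12 ⇒ p = 6/7, and the value is (-3)·(6/7) + 6 = 24/7.
For Player II: with q = P(Left), equating T's and B's payoffs gives −2q + 5 = 12q − 6 ⇒ q = 11/14.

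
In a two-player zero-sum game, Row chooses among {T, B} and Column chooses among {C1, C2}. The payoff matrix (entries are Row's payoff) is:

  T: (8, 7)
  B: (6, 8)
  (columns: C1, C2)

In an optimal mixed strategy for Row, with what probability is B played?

Row minima: T → 7, B → 6; maximin = 7.
Column maxima: C1 → 8, C2 → 8; minimax = 8.
7 ≠ 8, so there is no saddle point; optimal play is mixed.
Let Row play T with probability p. Expected payoff against C1: 8p + 6(1−p) = 2p + 6; against C2: 7p + 8(1−p) = −p + 8.
Setting these equal: 2p + 6 = −p + 8 ⇒ 3p = 2 ⇒ p = 2/3, and the value is (2)·(2/3) + 6 = 22/3.
For Column: with q = P(C1), equating T's and B's payoffs gives q + 7 = −2q + 8 ⇒ q = 1/3.

1/3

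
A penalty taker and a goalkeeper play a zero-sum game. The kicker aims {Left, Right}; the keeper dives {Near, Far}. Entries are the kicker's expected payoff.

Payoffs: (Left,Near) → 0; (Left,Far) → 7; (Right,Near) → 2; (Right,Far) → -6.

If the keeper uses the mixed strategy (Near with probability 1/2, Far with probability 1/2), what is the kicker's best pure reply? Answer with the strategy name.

Left

Expected payoff of Left: (1/2)·0 + (1/2)·7 = 7/2.
Expected payoff of Right: (1/2)·2 + (1/2)·(-6) = -2.
The largest is 7/2, so the kicker's best response is Left.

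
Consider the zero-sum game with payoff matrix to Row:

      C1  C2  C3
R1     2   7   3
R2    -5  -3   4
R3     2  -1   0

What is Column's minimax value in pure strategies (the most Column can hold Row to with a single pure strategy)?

2

Column maxima: C1 → 2, C2 → 7, C3 → 4.
The smallest of these is 2.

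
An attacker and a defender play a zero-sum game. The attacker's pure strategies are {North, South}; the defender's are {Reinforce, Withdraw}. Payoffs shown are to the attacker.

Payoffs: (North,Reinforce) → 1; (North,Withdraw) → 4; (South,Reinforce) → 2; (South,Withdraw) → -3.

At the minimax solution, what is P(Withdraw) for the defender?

Row minima: North → 1, South → -3; maximin = 1.
Column maxima: Reinforce → 2, Withdraw → 4; minimax = 2.
1 ≠ 2, so there is no saddle point; optimal play is mixed.
Let the attacker play North with probability p. Expected payoff against Reinforce: 1p + 2(1−p) = −p + 2; against Withdraw: 4p + (-3)(1−p) = 7p − 3.
Setting these equal: −p + 2 = 7p − 3 ⇒ −8p = -5 ⇒ p = 5/8, and the value is (-1)·(5/8) + 2 = 11/8.
For the defender: with q = P(Reinforce), equating North's and South's payoffs gives −3q + 4 = 5q − 3 ⇒ q = 7/8.

1/8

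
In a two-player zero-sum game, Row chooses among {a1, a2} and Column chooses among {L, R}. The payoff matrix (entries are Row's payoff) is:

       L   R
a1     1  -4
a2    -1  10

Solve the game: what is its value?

3/8

Row minima: a1 → -4, a2 → -1; maximin = -1.
Column maxima: L → 1, R → 10; minimax = 1.
-1 ≠ 1, so there is no saddle point; optimal play is mixed.
Let Row play a1 with probability p. Expected payoff against L: 1p + (-1)(1−p) = 2p − 1; against R: (-4)p + 10(1−p) = −14p + 10.
Setting these equal: 2p − 1 = −14p + 10 ⇒ 16p = 11 ⇒ p = 11/16, and the value is (2)·(11/16) − 1 = 3/8.
For Column: with q = P(L), equating a1's and a2's payoffs gives 5q − 4 = −11q + 10 ⇒ q = 7/8.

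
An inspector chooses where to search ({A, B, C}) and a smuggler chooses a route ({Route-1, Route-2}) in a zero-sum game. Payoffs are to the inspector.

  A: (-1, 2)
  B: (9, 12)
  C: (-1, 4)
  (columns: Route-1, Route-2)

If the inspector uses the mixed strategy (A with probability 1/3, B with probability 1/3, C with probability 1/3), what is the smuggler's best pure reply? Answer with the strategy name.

If the smuggler plays Route-1, the inspector's expected payoff is (1/3)·(-1) + (1/3)·9 + (1/3)·(-1) = 7/3.
If the smuggler plays Route-2, the inspector's expected payoff is (1/3)·2 + (1/3)·12 + (1/3)·4 = 6.
The smuggler minimizes the inspector's payoff; the smallest is 7/3, so the best response is Route-1.

Route-1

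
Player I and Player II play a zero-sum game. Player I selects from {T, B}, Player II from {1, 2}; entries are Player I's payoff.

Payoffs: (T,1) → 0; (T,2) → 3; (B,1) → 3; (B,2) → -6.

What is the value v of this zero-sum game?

Row minima: T → 0, B → -6; maximin = 0.
Column maxima: 1 → 3, 2 → 3; minimax = 3.
0 ≠ 3, so there is no saddle point; optimal play is mixed.
Let Player I play T with probability p. Expected payoff against 1: 0p + 3(1−p) = −3p + 3; against 2: 3p + (-6)(1−p) = 9p − 6.
Setting these equal: −3p + 3 = 9p − 6 ⇒ −12p = -9 ⇒ p = 3/4, and the value is (-3)·(3/4) + 3 = 3/4.
For Player II: with q = P(1), equating T's and B's payoffs gives −3q + 3 = 9q − 6 ⇒ q = 3/4.

3/4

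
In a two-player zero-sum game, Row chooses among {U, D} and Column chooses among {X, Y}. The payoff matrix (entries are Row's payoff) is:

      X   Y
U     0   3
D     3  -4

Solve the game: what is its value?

9/10

Row minima: U → 0, D → -4; maximin = 0.
Column maxima: X → 3, Y → 3; minimax = 3.
0 ≠ 3, so there is no saddle point; optimal play is mixed.
Let Row play U with probability p. Expected payoff against X: 0p + 3(1−p) = −3p + 3; against Y: 3p + (-4)(1−p) = 7p − 4.
Setting these equal: −3p + 3 = 7p − 4 ⇒ −10p = -7 ⇒ p = 7/10, and the value is (-3)·(7/10) + 3 = 9/10.
For Column: with q = P(X), equating U's and D's payoffs gives −3q + 3 = 7q − 4 ⇒ q = 7/10.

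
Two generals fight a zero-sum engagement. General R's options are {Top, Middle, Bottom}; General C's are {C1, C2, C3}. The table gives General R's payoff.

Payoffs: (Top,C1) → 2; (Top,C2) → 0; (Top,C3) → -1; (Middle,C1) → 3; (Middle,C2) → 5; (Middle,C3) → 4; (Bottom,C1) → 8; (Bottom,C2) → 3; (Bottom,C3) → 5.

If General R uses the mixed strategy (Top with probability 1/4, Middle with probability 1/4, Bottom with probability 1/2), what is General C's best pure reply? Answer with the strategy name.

C2

If General C plays C1, General R's expected payoff is (1/4)·2 + (1/4)·3 + (1/2)·8 = 21/4.
If General C plays C2, General R's expected payoff is (1/4)·0 + (1/4)·5 + (1/2)·3 = 11/4.
If General C plays C3, General R's expected payoff is (1/4)·(-1) + (1/4)·4 + (1/2)·5 = 13/4.
General C minimizes General R's payoff; the smallest is 11/4, so the best response is C2.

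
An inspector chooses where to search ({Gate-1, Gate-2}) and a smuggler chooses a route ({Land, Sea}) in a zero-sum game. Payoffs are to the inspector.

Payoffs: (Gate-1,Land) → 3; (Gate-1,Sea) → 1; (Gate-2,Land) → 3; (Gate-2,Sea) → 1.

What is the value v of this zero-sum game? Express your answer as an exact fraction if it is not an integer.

1

Row minima: Gate-1 → 1, Gate-2 → 1; maximin = 1.
Column maxima: Land → 3, Sea → 1; minimax = 1.
Since maximin = minimax = 1, there is a saddle point and the value is 1.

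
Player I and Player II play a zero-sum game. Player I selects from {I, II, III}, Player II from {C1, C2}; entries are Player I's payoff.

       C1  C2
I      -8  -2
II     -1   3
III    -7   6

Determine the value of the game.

Row minima: I → -8, II → -1, III → -7; maximin = -1.
Column maxima: C1 → -1, C2 → 6; minimax = -1.
Since maximin = minimax = -1, there is a saddle point and the value is -1.

-1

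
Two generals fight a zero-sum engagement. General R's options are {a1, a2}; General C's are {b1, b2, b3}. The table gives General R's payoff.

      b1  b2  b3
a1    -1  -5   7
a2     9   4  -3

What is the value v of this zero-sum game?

13/19

Row minima: a1 → -5, a2 → -3; maximin = -3.
Column maxima: b1 → 9, b2 → 4, b3 → 7; minimax = 4.
-3 ≠ 4, so there is no saddle point; optimal play is mixed.
b1 is strictly dominated by b2 (it gives General R strictly more in every row), so General C never plays it.
On the remaining 2×2 (a1, a2 vs b2, b3):
Let General R play a1 with probability p. Expected payoff against b2: (-5)p + 4(1−p) = −9p + 4; against b3: 7p + (-3)(1−p) = 10p − 3.
Setting these equal: −9p + 4 = 10p − 3 ⇒ −19p = -7 ⇒ p = 7/19, and the value is (-9)·(7/19) + 4 = 13/19.
For General C: with q = P(b2), equating a1's and a2's payoffs gives −12q + 7 = 7q − 3 ⇒ q = 10/19.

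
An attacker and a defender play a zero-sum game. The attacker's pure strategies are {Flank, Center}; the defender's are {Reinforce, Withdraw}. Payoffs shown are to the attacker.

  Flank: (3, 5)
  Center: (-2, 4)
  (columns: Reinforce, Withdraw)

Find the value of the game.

Row minima: Flank → 3, Center → -2; maximin = 3.
Column maxima: Reinforce → 3, Withdraw → 5; minimax = 3.
Since maximin = minimax = 3, there is a saddle point and the value is 3.

3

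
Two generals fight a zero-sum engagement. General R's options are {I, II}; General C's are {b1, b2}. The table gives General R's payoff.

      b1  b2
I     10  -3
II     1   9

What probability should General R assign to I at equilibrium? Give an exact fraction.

Row minima: I → -3, II → 1; maximin = 1.
Column maxima: b1 → 10, b2 → 9; minimax = 9.
1 ≠ 9, so there is no saddle point; optimal play is mixed.
Let General R play I with probability p. Expected payoff against b1: 10p + 1(1−p) = 9p + 1; against b2: (-3)p + 9(1−p) = −12p + 9.
Setting these equal: 9p + 1 = −12p + 9 ⇒ 21p = 8 ⇒ p = 8/21, and the value is (9)·(8/21) + 1 = 31/7.
For General C: with q = P(b1), equating I's and II's payoffs gives 13q − 3 = −8q + 9 ⇒ q = 4/7.

8/21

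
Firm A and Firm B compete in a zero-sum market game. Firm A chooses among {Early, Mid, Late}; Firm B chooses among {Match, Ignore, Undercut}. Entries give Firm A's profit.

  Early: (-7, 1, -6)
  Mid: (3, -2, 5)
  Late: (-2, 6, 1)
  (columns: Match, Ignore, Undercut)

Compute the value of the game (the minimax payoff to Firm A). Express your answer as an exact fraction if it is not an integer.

Row minima: Early → -7, Mid → -2, Late → -2; maximin = -2.
Column maxima: Match → 3, Ignore → 6, Undercut → 5; minimax = 3.
-2 ≠ 3, so there is no saddle point; optimal play is mixed.
Early is strictly dominated by Late, so Firm A never plays it.
Undercut is strictly dominated by Match (it gives Firm A strictly more in every row), so Firm B never plays it.
On the remaining 2×2 (Mid, Late vs Match, Ignore):
Let Firm A play Mid with probability p. Expected payoff against Match: 3p + (-2)(1−p) = 5p − 2; against Ignore: (-2)p + 6(1−p) = −8p + 6.
Setting these equal: 5p − 2 = −8p + 6 ⇒ 13p = 8 ⇒ p = 8/13, and the value is (5)·(8/13) − 2 = 14/13.
For Firm B: with q = P(Match), equating Mid's and Late's payoffs gives 5q − 2 = −8q + 6 ⇒ q = 8/13.

14/13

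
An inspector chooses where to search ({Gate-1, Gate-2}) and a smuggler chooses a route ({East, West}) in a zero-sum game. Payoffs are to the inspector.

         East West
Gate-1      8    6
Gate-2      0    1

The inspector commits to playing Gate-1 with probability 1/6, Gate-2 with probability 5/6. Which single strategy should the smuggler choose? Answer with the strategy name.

East

If the smuggler plays East, the inspector's expected payoff is (1/6)·8 + (5/6)·0 = 4/3.
If the smuggler plays West, the inspector's expected payoff is (1/6)·6 + (5/6)·1 = 11/6.
The smuggler minimizes the inspector's payoff; the smallest is 4/3, so the best response is East.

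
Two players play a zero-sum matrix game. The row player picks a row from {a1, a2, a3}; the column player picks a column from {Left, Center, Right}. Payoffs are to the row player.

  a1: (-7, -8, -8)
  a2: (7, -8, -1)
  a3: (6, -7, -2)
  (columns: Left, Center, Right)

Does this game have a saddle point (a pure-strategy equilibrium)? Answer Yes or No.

Row minima: a1 → -8, a2 → -8, a3 → -7; maximin = -7.
Column maxima: Left → 7, Center → -7, Right → -1; minimax = -7.
maximin = minimax = -7, so a saddle point exists.

Yes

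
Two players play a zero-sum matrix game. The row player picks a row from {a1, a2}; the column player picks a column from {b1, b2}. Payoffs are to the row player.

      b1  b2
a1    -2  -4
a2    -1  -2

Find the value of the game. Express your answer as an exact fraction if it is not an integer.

Row minima: a1 → -4, a2 → -2; maximin = -2.
Column maxima: b1 → -1, b2 → -2; minimax = -2.
Since maximin = minimax = -2, there is a saddle point and the value is -2.

-2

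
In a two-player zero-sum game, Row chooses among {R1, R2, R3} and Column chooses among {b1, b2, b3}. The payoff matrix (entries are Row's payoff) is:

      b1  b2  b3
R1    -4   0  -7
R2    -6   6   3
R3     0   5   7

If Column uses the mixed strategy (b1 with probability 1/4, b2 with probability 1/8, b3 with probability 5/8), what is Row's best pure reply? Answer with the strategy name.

R3

Expected payoff of R1: (1/4)·(-4) + (1/8)·0 + (5/8)·(-7) = -43/8.
Expected payoff of R2: (1/4)·(-6) + (1/8)·6 + (5/8)·3 = 9/8.
Expected payoff of R3: (1/4)·0 + (1/8)·5 + (5/8)·7 = 5.
The largest is 5, so Row's best response is R3.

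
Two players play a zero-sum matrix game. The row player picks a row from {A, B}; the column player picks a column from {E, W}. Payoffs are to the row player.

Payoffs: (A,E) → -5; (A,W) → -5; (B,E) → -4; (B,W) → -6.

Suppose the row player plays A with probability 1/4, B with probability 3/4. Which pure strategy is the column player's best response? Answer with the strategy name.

W

If the column player plays E, the row player's expected payoff is (1/4)·(-5) + (3/4)·(-4) = -17/4.
If the column player plays W, the row player's expected payoff is (1/4)·(-5) + (3/4)·(-6) = -23/4.
The column player minimizes the row player's payoff; the smallest is -23/4, so the best response is W.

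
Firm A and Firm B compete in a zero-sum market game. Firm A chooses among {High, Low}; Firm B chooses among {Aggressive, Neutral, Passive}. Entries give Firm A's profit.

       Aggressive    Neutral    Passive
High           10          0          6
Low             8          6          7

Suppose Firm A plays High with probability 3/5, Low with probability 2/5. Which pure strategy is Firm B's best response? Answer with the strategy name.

If Firm B plays Aggressive, Firm A's expected payoff is (3/5)·10 + (2/5)·8 = 46/5.
If Firm B plays Neutral, Firm A's expected payoff is (3/5)·0 + (2/5)·6 = 12/5.
If Firm B plays Passive, Firm A's expected payoff is (3/5)·6 + (2/5)·7 = 32/5.
Firm B minimizes Firm A's payoff; the smallest is 12/5, so the best response is Neutral.

Neutral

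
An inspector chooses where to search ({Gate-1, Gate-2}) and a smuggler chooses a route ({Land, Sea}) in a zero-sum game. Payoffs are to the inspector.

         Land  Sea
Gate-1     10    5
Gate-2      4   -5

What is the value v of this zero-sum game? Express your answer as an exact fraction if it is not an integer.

5

Row minima: Gate-1 → 5, Gate-2 → -5; maximin = 5.
Column maxima: Land → 10, Sea → 5; minimax = 5.
Since maximin = minimax = 5, there is a saddle point and the value is 5.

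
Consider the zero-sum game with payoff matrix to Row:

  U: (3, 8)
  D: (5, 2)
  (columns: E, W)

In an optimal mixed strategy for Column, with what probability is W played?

1/4

Row minima: U → 3, D → 2; maximin = 3.
Column maxima: E → 5, W → 8; minimax = 5.
3 ≠ 5, so there is no saddle point; optimal play is mixed.
Let Row play U with probability p. Expected payoff against E: 3p + 5(1−p) = −2p + 5; against W: 8p + 2(1−p) = 6p + 2.
Setting these equal: −2p + 5 = 6p + 2 ⇒ −8p = -3 ⇒ p = 3/8, and the value is (-2)·(3/8) + 5 = 17/4.
For Column: with q = P(E), equating U's and D's payoffs gives −5q + 8 = 3q + 2 ⇒ q = 3/4.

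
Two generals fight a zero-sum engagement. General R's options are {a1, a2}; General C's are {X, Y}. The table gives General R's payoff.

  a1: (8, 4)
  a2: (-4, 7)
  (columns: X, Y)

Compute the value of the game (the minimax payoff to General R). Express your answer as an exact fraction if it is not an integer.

24/5

Row minima: a1 → 4, a2 → -4; maximin = 4.
Column maxima: X → 8, Y → 7; minimax = 7.
4 ≠ 7, so there is no saddle point; optimal play is mixed.
Let General R play a1 with probability p. Expected payoff against X: 8p + (-4)(1−p) = 12p − 4; against Y: 4p + 7(1−p) = −3p + 7.
Setting these equal: 12p − 4 = −3p + 7 ⇒ 15p = 11 ⇒ p = 11/15, and the value is (12)·(11/15) − 4 = 24/5.
For General C: with q = P(X), equating a1's and a2's payoffs gives 4q + 4 = −11q + 7 ⇒ q = 1/5.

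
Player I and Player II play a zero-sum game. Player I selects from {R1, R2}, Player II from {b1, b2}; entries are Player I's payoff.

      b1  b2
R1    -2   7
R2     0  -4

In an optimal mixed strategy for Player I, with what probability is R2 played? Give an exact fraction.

9/13

Row minima: R1 → -2, R2 → -4; maximin = -2.
Column maxima: b1 → 0, b2 → 7; minimax = 0.
-2 ≠ 0, so there is no saddle point; optimal play is mixed.
Let Player I play R1 with probability p. Expected payoff against b1: (-2)p + 0(1−p) = −2p; against b2: 7p + (-4)(1−p) = 11p − 4.
Setting these equal: −2p = 11p − 4 ⇒ −13p = -4 ⇒ p = 4/13, and the value is (-2)·(4/13) = -8/13.
For Player II: with q = P(b1), equating R1's and R2's payoffs gives −9q + 7 = 4q − 4 ⇒ q = 11/13.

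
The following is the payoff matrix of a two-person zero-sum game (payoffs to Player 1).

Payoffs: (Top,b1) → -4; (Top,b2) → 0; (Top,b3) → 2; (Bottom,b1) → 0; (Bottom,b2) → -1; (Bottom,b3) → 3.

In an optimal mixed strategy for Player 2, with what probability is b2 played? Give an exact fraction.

4/5

Row minima: Top → -4, Bottom → -1; maximin = -1.
Column maxima: b1 → 0, b2 → 0, b3 → 3; minimax = 0.
-1 ≠ 0, so there is no saddle point; optimal play is mixed.
b3 is strictly dominated by b1 (it gives Player 1 strictly more in every row), so Player 2 never plays it.
On the remaining 2×2 (Top, Bottom vs b1, b2):
Let Player 1 play Top with probability p. Expected payoff against b1: (-4)p + 0(1−p) = −4p; against b2: 0p + (-1)(1−p) = p − 1.
Setting these equal: −4p = p − 1 ⇒ −5p = -1 ⇒ p = 1/5, and the value is (-4)·(1/5) = -4/5.
For Player 2: with q = P(b1), equating Top's and Bottom's payoffs gives −4q = q − 1 ⇒ q = 1/5.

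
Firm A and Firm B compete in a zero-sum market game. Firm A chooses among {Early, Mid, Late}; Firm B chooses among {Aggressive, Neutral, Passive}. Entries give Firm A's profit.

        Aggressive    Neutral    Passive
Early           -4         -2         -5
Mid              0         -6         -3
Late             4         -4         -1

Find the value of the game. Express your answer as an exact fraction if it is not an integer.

Row minima: Early → -5, Mid → -6, Late → -4; maximin = -4.
Column maxima: Aggressive → 4, Neutral → -2, Passive → -1; minimax = -2.
-4 ≠ -2, so there is no saddle point; optimal play is mixed.
Mid is strictly dominated by Late, so Firm A never plays it.
Aggressive is strictly dominated by Passive (it gives Firm A strictly more in every row), so Firm B never plays it.
On the remaining 2×2 (Early, Late vs Neutral, Passive):
Let Firm A play Early with probability p. Expected payoff against Neutral: (-2)p + (-4)(1−p) = 2p − 4; against Passive: (-5)p + (-1)(1−p) = −4p − 1.
Setting these equal: 2p − 4 = −4p − 1 ⇒ 6p = 3 ⇒ p = 1/2, and the value is (2)·(1/2) − 4 = -3.
For Firm B: with q = P(Neutral), equating Early's and Late's payoffs gives 3q − 5 = −3q − 1 ⇒ q = 2/3.

-3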